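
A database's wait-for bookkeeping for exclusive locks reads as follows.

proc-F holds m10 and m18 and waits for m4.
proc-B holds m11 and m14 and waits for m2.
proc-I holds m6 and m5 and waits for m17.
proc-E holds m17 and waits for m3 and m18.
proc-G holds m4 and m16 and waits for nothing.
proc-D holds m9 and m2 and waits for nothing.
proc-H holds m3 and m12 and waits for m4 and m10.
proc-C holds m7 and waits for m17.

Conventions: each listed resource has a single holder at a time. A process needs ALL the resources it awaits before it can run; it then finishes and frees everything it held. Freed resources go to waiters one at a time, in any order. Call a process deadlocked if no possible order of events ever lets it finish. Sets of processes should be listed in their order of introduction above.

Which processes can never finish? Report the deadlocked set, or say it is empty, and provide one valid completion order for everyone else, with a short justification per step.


Nothing here is deadlocked.
Key observation: all waits point, directly or indirectly, at processes that can finish, so nothing is permanently blocked.
A valid finishing order for the others: proc-G, proc-F, proc-H, proc-D, proc-E, proc-B, proc-I, proc-C.
Check, step by step:
  proc-G: no waits; runs immediately, freeing m4 and m16
  proc-F waits on m4 — all released -> runs and releases m10 and m18
  proc-H waits on m4 and m10 — all released -> runs and releases m3 and m12
  proc-D: no waits; runs immediately, freeing m9 and m2
  proc-E waits on m3 and m18 — all released -> runs and releases m17
  proc-B waits on m2 — all released -> runs and releases m11 and m14
  proc-I waits on m17 — all released -> runs and releases m6 and m5
  proc-C waits on m17 — all released -> runs and releases m7


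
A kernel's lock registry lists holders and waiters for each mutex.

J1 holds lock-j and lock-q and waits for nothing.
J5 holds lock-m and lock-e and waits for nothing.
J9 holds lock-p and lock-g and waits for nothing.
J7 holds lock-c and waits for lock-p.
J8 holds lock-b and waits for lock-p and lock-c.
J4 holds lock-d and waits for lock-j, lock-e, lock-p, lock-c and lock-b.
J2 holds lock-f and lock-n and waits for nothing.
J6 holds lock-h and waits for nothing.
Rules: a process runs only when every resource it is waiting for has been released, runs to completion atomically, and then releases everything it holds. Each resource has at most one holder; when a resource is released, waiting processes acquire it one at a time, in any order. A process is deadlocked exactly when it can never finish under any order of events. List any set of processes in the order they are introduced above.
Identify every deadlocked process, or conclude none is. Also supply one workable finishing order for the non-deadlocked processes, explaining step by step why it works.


Nothing here is deadlocked.
Key observation: there is no circular wait here — follow any chain and it reaches a process that is free to run now.
The rest can finish in the order J2, J5, J1, J6, J9, J7, J8, J4.
Walking it through:
  run J2 (it waits on nothing); releases lock-f and lock-n
  run J5 (it waits on nothing); releases lock-m and lock-e
  run J1 (it waits on nothing); releases lock-j and lock-q
  run J6 (it waits on nothing); releases lock-h
  run J9 (it waits on nothing); releases lock-p and lock-g
  J7 waits on lock-p — all released -> runs and releases lock-c
  J8 waits on lock-p and lock-c — all released -> runs and releases lock-b
  J4 waits on lock-j, lock-e, lock-p, lock-c and lock-b — all released -> runs and releases lock-d


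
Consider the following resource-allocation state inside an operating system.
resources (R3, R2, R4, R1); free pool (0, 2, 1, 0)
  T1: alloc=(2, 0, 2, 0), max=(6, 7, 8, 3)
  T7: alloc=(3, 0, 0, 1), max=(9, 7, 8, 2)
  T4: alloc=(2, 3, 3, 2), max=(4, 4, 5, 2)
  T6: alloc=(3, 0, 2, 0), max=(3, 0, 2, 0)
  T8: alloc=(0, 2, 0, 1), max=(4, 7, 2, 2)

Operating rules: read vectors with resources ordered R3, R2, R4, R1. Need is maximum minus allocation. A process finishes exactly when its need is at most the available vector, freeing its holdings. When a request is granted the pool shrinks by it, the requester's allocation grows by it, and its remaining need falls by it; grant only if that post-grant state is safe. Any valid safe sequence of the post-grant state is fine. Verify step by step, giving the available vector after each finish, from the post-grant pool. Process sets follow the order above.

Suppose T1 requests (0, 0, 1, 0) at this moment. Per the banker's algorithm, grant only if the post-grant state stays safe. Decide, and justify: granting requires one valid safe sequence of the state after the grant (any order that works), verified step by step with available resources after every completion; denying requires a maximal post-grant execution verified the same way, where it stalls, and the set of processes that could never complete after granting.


GRANT — the state after the grant stays safe, e.g. via T6, T4, T8, T1, T7.
Key observation: the transfer keeps a workable pool ((0, 2, 0, 0)); T6 starts the safe sequence.
Check on the post-grant state, step by step:
  pool = (0, 2, 0, 0)
  T6: need (0, 0, 0, 0) fits (0, 2, 0, 0); releases (3, 0, 2, 0), pool now (3, 2, 2, 0)
  T4: need (2, 1, 2, 0) fits (3, 2, 2, 0); releases (2, 3, 3, 2), pool now (5, 5, 5, 2)
  T8: need (4, 5, 2, 1) fits (5, 5, 5, 2); releases (0, 2, 0, 1), pool now (5, 7, 5, 3)
  T1: need (4, 7, 5, 3) fits (5, 7, 5, 3); releases (2, 0, 3, 0), pool now (7, 7, 8, 3)
  T7: need (6, 7, 8, 1) fits (7, 7, 8, 3); releases (3, 0, 0, 1), pool now (10, 7, 8, 4)


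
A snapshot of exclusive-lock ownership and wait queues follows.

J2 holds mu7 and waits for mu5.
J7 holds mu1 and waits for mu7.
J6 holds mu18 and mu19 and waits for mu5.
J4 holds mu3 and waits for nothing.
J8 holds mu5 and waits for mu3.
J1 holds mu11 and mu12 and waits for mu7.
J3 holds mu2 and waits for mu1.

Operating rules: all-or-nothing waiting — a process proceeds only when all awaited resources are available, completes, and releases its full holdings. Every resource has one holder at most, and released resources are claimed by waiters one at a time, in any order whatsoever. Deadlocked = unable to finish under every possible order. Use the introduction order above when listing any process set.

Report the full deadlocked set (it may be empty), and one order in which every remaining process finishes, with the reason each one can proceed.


The deadlocked set is empty.
Key observation: there is no circular wait here — follow any chain and it reaches a process that is free to run now.
One completion order for the rest: J4, J8, J2, J7, J1, J3, J6.
Verifying each step:
  J4: no waits; runs immediately, freeing mu3
  J8 waits on mu3 — all released -> runs and releases mu5
  J2 waits on mu5 — all released -> runs and releases mu7
  J7 waits on mu7 — all released -> runs and releases mu1
  J1 waits on mu7 — all released -> runs and releases mu11 and mu12
  J3 waits on mu1 — all released -> runs and releases mu2
  J6 waits on mu5 — all released -> runs and releases mu18 and mu19


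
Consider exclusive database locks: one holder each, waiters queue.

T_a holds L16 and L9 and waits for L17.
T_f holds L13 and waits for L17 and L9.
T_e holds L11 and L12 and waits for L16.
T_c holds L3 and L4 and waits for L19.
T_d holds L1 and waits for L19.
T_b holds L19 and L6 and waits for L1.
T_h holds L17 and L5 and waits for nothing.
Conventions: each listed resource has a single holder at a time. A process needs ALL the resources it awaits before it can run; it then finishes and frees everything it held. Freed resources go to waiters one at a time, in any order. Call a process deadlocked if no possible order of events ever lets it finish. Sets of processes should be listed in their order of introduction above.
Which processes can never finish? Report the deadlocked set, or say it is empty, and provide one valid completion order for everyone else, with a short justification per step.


Deadlocked: T_c, T_d and T_b.
Key observation: the wait chain closes on itself along T_b -> T_d -> T_b; T_c waits into the deadlock from upstream.
A valid finishing order for the others: T_h, T_a, T_e, T_f.
Check, step by step:
  T_h waits on nothing -> runs at once and releases L17 and L5
  T_a waits on L17 — all released -> runs and releases L16 and L9
  T_e waits on L16 — all released -> runs and releases L11 and L12
  T_f waits on L17 and L9 — all released -> runs and releases L13


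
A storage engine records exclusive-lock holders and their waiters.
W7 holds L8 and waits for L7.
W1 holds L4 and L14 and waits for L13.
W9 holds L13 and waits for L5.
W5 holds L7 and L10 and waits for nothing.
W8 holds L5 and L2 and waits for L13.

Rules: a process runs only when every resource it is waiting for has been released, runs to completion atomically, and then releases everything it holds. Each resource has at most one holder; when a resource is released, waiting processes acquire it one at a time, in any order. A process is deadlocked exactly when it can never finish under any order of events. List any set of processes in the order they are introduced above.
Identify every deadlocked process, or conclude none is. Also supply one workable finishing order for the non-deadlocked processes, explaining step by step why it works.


Deadlocked set: W1, W9 and W8.
Key observation: the knot is the closed ring of waits W9 -> W8 -> W9; W1 waits into the deadlock from upstream.
One completion order for the rest: W5, W7.
Step-by-step check:
  W5: no waits; runs immediately, freeing L7 and L10
  run W7 (all its waits — L7 — are resolved); releases L8


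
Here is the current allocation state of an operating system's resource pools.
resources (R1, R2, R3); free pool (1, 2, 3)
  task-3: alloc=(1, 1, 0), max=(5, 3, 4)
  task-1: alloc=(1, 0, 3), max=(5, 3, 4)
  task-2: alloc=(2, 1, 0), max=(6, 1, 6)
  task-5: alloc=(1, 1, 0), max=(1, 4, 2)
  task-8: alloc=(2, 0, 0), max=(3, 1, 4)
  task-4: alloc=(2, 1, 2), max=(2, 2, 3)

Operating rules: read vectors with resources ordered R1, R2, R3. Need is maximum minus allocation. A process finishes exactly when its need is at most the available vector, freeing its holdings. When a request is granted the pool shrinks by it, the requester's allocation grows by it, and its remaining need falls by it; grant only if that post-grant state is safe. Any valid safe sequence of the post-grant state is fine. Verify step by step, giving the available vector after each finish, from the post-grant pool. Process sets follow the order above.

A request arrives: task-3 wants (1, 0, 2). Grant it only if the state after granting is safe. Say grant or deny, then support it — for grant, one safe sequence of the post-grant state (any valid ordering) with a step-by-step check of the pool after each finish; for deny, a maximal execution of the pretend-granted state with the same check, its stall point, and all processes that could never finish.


GRANT: granting preserves safety; a valid post-grant sequence is task-4, task-5, task-3, task-1, task-2, task-8.
Key observation: the grant leaves (0, 2, 1) free — enough for task-4, whose release restarts the cascade.
Check on the post-grant state, step by step:
  pool = (0, 2, 1)
  run task-4 (needs (0, 1, 1), free (0, 2, 1)); after release of (2, 1, 2) the pool is (2, 3, 3)
  run task-5 (needs (0, 3, 2), free (2, 3, 3)); after release of (1, 1, 0) the pool is (3, 4, 3)
  run task-3 (needs (3, 2, 2), free (3, 4, 3)); after release of (2, 1, 2) the pool is (5, 5, 5)
  run task-1 (needs (4, 3, 1), free (5, 5, 5)); after release of (1, 0, 3) the pool is (6, 5, 8)
  run task-2 (needs (4, 0, 6), free (6, 5, 8)); after release of (2, 1, 0) the pool is (8, 6, 8)
  run task-8 (needs (1, 1, 4), free (8, 6, 8)); after release of (2, 0, 0) the pool is (10, 6, 8)


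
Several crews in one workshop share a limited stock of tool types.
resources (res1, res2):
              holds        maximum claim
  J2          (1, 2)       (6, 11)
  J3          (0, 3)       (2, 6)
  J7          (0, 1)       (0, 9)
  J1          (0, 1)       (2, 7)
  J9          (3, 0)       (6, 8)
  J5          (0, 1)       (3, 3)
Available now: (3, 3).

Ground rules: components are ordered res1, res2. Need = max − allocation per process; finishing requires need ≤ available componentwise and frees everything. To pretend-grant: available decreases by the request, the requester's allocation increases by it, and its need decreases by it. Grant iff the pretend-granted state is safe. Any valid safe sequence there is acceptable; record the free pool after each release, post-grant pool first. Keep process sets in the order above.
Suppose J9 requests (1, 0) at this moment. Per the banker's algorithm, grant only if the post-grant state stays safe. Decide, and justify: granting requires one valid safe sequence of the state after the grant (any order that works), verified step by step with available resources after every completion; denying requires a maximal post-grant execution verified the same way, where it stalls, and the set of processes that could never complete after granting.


DENY: after the grant no complete ordering would exist.
Key observation: after J3, J1 the pool peaks at (2, 7), and each blocked process is short somewhere: J2 on res1, res2; J7 on res2; J9 on res2; J5 on res1.
After a pretend grant, a maximal execution: J3, J1 — then nothing else fits. Step-by-step check:
  pool = (2, 3)
  J3: need (2, 3) fits (2, 3); releases (0, 3), pool now (2, 6)
  J1: need (2, 6) fits (2, 6); releases (0, 1), pool now (2, 7)
  J2 still needs (5, 9) but only (2, 7) is free — short on res1 and res2
  J7 still needs (0, 8) but only (2, 7) is free — short on res2
  J9 still needs (2, 8) but only (2, 7) is free — short on res2
  J5 still needs (3, 2) but only (2, 7) is free — short on res1
Post-grant, the permanently blocked set is J2, J7, J9 and J5.


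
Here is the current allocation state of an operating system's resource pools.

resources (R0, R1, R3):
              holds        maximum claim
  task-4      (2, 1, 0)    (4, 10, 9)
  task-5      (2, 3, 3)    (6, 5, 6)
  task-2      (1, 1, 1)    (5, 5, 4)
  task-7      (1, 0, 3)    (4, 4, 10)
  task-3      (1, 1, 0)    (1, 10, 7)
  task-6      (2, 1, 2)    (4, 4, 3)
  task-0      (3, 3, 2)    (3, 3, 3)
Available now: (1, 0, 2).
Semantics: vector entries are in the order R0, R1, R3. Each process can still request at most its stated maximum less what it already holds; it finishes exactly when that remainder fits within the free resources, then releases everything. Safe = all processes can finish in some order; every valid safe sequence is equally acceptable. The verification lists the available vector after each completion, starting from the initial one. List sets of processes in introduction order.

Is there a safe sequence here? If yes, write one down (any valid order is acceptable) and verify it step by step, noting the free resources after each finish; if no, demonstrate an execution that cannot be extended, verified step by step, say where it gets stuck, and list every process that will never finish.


The state is UNSAFE.
Key observation: no order helps: past task-0, task-5, task-2, task-6, task-7, the free pool tops out at (10, 8, 13), below what each blocked process needs in R1.
A maximal execution: task-0, task-5, task-2, task-6, task-7 — then nothing else fits. Walking it through:
  pool = (1, 0, 2)
  task-0: need (0, 0, 1) fits (1, 0, 2); releases (3, 3, 2), pool now (4, 3, 4)
  task-5: need (4, 2, 3) fits (4, 3, 4); releases (2, 3, 3), pool now (6, 6, 7)
  task-2: need (4, 4, 3) fits (6, 6, 7); releases (1, 1, 1), pool now (7, 7, 8)
  task-6: need (2, 3, 1) fits (7, 7, 8); releases (2, 1, 2), pool now (9, 8, 10)
  task-7: need (3, 4, 7) fits (9, 8, 10); releases (1, 0, 3), pool now (10, 8, 13)
  task-4 still needs (2, 9, 9) but only (10, 8, 13) is free — short on R1
  task-3 still needs (0, 9, 7) but only (10, 8, 13) is free — short on R1
Processes that can never finish: task-4 and task-3.


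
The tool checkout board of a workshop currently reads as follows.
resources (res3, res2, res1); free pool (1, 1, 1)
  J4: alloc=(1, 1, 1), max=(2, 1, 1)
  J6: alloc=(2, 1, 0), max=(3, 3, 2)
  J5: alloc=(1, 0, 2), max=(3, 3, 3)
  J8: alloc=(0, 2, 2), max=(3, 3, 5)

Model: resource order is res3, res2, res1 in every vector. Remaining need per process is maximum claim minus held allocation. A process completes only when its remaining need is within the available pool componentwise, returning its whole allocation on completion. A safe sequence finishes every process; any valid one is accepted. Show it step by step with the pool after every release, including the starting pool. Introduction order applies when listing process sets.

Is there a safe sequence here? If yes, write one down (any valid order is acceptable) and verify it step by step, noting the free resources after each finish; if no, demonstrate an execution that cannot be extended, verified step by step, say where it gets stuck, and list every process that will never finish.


SAFE, for example via the order J4, J6, J5, J8.
Key observation: at J4 the run first touches a limit — (1, 0, 0) against (1, 1, 1), exact on a resource it actually requests.
Check, step by step:
  pool = (1, 1, 1)
  J4 needs (1, 0, 0) <= (1, 1, 1) -> finishes; pool += (1, 1, 1) = (2, 2, 2)
  J6 needs (1, 2, 2) <= (2, 2, 2) -> finishes; pool += (2, 1, 0) = (4, 3, 2)
  J5 needs (2, 3, 1) <= (4, 3, 2) -> finishes; pool += (1, 0, 2) = (5, 3, 4)
  J8 needs (3, 1, 3) <= (5, 3, 4) -> finishes; pool += (0, 2, 2) = (5, 5, 6)


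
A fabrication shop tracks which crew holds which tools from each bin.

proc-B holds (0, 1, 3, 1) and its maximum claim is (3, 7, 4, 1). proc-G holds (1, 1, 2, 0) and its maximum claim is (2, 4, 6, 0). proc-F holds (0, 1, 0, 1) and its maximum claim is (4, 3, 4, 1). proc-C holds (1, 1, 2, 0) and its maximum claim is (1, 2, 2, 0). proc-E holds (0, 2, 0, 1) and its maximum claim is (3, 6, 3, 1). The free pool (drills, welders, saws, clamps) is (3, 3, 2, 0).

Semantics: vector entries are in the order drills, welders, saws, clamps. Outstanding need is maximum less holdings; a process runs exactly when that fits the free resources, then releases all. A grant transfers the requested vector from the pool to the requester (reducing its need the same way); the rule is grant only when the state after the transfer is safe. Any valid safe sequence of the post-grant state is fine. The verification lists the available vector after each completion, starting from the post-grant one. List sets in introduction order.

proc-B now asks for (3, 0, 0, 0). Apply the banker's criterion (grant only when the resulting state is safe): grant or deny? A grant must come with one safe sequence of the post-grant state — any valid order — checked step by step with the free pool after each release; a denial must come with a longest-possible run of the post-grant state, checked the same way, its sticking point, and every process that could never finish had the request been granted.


DENY. Granting would leave the state unsafe.
Key observation: after proc-C, proc-G the pool peaks at (2, 5, 6, 0), and each blocked process is short somewhere: proc-B on welders; proc-F on drills; proc-E on drills.
After a pretend grant, a maximal execution: proc-C, proc-G — then nothing else fits. Verifying each step:
  pool = (0, 3, 2, 0)
  proc-C: need (0, 1, 0, 0) fits (0, 3, 2, 0); releases (1, 1, 2, 0), pool now (1, 4, 4, 0)
  proc-G: need (1, 3, 4, 0) fits (1, 4, 4, 0); releases (1, 1, 2, 0), pool now (2, 5, 6, 0)
  proc-B still needs (0, 6, 1, 0) but only (2, 5, 6, 0) is free — short on welders
  proc-F still needs (4, 2, 4, 0) but only (2, 5, 6, 0) is free — short on drills
  proc-E still needs (3, 4, 3, 0) but only (2, 5, 6, 0) is free — short on drills
Post-grant, the permanently blocked set is proc-B, proc-F and proc-E.


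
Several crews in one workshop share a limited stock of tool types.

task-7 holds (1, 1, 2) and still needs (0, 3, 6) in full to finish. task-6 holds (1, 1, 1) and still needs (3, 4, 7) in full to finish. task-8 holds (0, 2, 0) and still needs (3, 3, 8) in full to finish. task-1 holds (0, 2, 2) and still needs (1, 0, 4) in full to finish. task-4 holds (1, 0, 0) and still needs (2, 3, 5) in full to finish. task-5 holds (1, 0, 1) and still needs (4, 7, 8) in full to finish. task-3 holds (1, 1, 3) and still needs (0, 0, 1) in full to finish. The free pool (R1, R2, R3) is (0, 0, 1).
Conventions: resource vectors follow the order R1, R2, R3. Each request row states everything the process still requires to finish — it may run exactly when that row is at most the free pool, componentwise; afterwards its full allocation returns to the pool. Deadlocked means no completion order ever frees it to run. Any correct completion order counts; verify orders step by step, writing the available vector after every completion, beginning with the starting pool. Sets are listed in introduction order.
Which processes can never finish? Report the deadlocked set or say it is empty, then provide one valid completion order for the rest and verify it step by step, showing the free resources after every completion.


The deadlocked set is empty.
Key observation: starting with task-3, each completion frees enough for the next — no one is permanently blocked.
One completion order for the rest: task-3, task-1, task-7, task-4, task-8, task-6, task-5. Check, step by step:
  pool = (0, 0, 1)
  task-3 needs (0, 0, 1) <= (0, 0, 1) -> finishes; pool += (1, 1, 3) = (1, 1, 4)
  task-1 needs (1, 0, 4) <= (1, 1, 4) -> finishes; pool += (0, 2, 2) = (1, 3, 6)
  task-7 needs (0, 3, 6) <= (1, 3, 6) -> finishes; pool += (1, 1, 2) = (2, 4, 8)
  task-4 needs (2, 3, 5) <= (2, 4, 8) -> finishes; pool += (1, 0, 0) = (3, 4, 8)
  task-8 needs (3, 3, 8) <= (3, 4, 8) -> finishes; pool += (0, 2, 0) = (3, 6, 8)
  task-6 needs (3, 4, 7) <= (3, 6, 8) -> finishes; pool += (1, 1, 1) = (4, 7, 9)
  task-5 needs (4, 7, 8) <= (4, 7, 9) -> finishes; pool += (1, 0, 1) = (5, 7, 10)


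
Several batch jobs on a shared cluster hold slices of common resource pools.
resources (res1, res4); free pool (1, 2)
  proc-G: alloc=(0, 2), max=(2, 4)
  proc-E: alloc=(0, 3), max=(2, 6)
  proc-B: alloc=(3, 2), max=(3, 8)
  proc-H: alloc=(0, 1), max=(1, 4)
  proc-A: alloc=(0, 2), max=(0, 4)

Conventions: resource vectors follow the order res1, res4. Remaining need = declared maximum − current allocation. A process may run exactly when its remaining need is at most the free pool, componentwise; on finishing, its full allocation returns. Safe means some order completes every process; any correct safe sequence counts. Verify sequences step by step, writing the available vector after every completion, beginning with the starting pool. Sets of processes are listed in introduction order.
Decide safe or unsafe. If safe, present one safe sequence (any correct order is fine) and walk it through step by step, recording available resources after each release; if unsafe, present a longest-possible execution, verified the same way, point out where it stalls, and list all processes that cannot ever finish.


UNSAFE.
Key observation: after proc-A, proc-H the pool peaks at (1, 5), and each blocked process is short somewhere: proc-G on res1; proc-E on res1; proc-B on res4.
The run proc-A, proc-H cannot be extended any further. Check, step by step:
  pool = (1, 2)
  proc-A needs (0, 2) <= (1, 2) -> finishes; pool += (0, 2) = (1, 4)
  proc-H needs (1, 3) <= (1, 4) -> finishes; pool += (0, 1) = (1, 5)
  proc-G still needs (2, 2) but only (1, 5) is free — short on res1
  proc-E still needs (2, 3) but only (1, 5) is free — short on res1
  proc-B still needs (0, 6) but only (1, 5) is free — short on res4
Permanently blocked: proc-G, proc-E and proc-B.


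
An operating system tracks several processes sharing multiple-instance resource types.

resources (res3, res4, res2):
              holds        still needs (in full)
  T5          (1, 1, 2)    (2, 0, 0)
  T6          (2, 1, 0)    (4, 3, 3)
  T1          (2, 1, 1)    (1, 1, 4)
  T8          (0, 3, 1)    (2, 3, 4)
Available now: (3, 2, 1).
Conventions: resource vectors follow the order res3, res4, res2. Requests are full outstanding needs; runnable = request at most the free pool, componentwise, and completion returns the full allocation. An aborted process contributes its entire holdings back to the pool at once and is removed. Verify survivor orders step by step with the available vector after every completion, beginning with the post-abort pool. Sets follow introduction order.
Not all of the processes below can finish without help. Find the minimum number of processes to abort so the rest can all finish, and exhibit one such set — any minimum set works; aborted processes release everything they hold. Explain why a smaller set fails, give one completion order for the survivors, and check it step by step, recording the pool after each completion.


Minimum abort set: T1.
Key observation: the returned (2, 1, 1) from T1 is what brings T8 — unrunnable before, under any order — into play at step 3.
No smaller set exists: with zero aborts the deadlock remains.
One survivor order: T5, T6, T8. Check, step by step (post-abort pool first):
  pool = (5, 3, 2)
  T5: need (2, 0, 0) fits (5, 3, 2); releases (1, 1, 2), pool now (6, 4, 4)
  T6: need (4, 3, 3) fits (6, 4, 4); releases (2, 1, 0), pool now (8, 5, 4)
  T8: need (2, 3, 4) fits (8, 5, 4); releases (0, 3, 1), pool now (8, 8, 5)


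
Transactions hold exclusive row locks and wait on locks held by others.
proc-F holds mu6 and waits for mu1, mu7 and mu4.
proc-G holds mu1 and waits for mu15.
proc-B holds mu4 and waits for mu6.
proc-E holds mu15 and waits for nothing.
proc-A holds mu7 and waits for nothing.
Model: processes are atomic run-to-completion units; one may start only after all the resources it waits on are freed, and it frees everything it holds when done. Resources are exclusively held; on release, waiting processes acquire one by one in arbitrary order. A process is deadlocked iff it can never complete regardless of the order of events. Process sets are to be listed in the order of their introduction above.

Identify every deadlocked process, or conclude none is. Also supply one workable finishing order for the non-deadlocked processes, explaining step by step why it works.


The deadlocked set is proc-F and proc-B.
Key observation: nobody on the ring proc-F -> proc-B -> proc-F can start until another member finishes, which never happens; no other process is dragged down with it.
The rest can finish in the order proc-E, proc-G, proc-A.
Check, step by step:
  run proc-E (it waits on nothing); releases mu15
  proc-G: everything it awaited (mu15) is free; runs, freeing mu1
  run proc-A (it waits on nothing); releases mu7


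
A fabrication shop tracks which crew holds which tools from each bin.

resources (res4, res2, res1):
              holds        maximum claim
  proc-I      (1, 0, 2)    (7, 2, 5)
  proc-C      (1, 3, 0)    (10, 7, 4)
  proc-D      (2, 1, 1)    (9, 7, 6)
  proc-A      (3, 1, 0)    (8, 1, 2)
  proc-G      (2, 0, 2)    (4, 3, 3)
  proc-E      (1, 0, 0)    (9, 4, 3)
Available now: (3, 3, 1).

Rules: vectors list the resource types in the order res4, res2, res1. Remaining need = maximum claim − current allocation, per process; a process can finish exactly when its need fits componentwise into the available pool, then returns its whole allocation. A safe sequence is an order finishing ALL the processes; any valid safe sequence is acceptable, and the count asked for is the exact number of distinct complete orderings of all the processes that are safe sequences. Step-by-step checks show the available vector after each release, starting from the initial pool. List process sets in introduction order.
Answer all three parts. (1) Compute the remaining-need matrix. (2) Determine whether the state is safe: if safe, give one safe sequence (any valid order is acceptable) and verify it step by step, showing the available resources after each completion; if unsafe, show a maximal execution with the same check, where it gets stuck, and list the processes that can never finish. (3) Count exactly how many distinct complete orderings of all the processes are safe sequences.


(1) Need matrix, components ordered res4, res2, res1:
  proc-I: (6, 2, 3)
  proc-C: (9, 4, 4)
  proc-D: (7, 6, 5)
  proc-A: (5, 0, 2)
  proc-G: (2, 3, 1)
  proc-E: (8, 4, 3)
(2) SAFE, for example via the order proc-G, proc-A, proc-I, proc-C, proc-E, proc-D.
Key observation: reading the order forward, proc-G is the first process whose need (2, 3, 1) meets the free pool (3, 3, 1) exactly on a resource it requests.
Walking it through:
  pool = (3, 3, 1)
  proc-G needs (2, 3, 1) <= (3, 3, 1) -> finishes; pool += (2, 0, 2) = (5, 3, 3)
  proc-A needs (5, 0, 2) <= (5, 3, 3) -> finishes; pool += (3, 1, 0) = (8, 4, 3)
  proc-I needs (6, 2, 3) <= (8, 4, 3) -> finishes; pool += (1, 0, 2) = (9, 4, 5)
  proc-C needs (9, 4, 4) <= (9, 4, 5) -> finishes; pool += (1, 3, 0) = (10, 7, 5)
  proc-E needs (8, 4, 3) <= (10, 7, 5) -> finishes; pool += (1, 0, 0) = (11, 7, 5)
  proc-D needs (7, 6, 5) <= (11, 7, 5) -> finishes; pool += (2, 1, 1) = (13, 8, 6)
(3) Exactly 4 of the possible complete orderings are safe sequences.


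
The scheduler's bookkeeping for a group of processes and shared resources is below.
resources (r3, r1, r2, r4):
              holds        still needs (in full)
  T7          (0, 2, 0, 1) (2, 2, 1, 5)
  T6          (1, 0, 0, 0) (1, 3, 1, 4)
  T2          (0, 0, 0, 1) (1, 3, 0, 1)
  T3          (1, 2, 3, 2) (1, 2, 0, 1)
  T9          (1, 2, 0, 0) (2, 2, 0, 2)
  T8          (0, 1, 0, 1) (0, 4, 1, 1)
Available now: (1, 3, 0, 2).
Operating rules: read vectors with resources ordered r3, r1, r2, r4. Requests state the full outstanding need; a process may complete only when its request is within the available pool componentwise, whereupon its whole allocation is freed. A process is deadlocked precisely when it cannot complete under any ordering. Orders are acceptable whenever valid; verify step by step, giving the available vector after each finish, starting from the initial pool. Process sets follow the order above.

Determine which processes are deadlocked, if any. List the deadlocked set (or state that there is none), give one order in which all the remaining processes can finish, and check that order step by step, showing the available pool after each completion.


No process is deadlocked.
Key observation: starting with T3, each completion frees enough for the next — no one is permanently blocked.
The rest can finish in the order T3, T2, T9, T8, T7, T6. Check, step by step:
  pool = (1, 3, 0, 2)
  T3: need (1, 2, 0, 1) fits (1, 3, 0, 2); releases (1, 2, 3, 2), pool now (2, 5, 3, 4)
  T2: need (1, 3, 0, 1) fits (2, 5, 3, 4); releases (0, 0, 0, 1), pool now (2, 5, 3, 5)
  T9: need (2, 2, 0, 2) fits (2, 5, 3, 5); releases (1, 2, 0, 0), pool now (3, 7, 3, 5)
  T8: need (0, 4, 1, 1) fits (3, 7, 3, 5); releases (0, 1, 0, 1), pool now (3, 8, 3, 6)
  T7: need (2, 2, 1, 5) fits (3, 8, 3, 6); releases (0, 2, 0, 1), pool now (3, 10, 3, 7)
  T6: need (1, 3, 1, 4) fits (3, 10, 3, 7); releases (1, 0, 0, 0), pool now (4, 10, 3, 7)


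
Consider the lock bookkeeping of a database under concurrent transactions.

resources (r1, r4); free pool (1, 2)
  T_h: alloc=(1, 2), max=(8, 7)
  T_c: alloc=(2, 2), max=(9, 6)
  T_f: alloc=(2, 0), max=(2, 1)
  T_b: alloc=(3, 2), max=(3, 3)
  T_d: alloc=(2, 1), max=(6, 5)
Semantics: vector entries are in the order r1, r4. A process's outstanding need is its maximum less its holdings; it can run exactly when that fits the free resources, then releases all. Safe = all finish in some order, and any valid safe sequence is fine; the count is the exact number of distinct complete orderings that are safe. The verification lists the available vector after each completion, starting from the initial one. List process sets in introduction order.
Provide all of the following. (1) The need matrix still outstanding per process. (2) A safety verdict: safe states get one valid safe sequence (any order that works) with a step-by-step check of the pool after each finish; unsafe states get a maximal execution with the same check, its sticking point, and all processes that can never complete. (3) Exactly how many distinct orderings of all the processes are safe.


(1) Need matrix, components ordered r1, r4:
  T_h: (7, 5)
  T_c: (7, 4)
  T_f: (0, 1)
  T_b: (0, 1)
  T_d: (4, 4)
(2) SAFE — a valid safe sequence is T_b, T_f, T_d, T_c, T_h.
Key observation: the order's first zero-slack moment is T_d ((4, 4) needed, (6, 4) free — a requested resource with nothing to spare).
Verifying each step:
  pool = (1, 2)
  T_b needs (0, 1) <= (1, 2) -> finishes; pool += (3, 2) = (4, 4)
  T_f needs (0, 1) <= (4, 4) -> finishes; pool += (2, 0) = (6, 4)
  T_d needs (4, 4) <= (6, 4) -> finishes; pool += (2, 1) = (8, 5)
  T_c needs (7, 4) <= (8, 5) -> finishes; pool += (2, 2) = (10, 7)
  T_h needs (7, 5) <= (10, 7) -> finishes; pool += (1, 2) = (11, 9)
(3) Precisely 6 of the possible complete orderings are safe sequences.


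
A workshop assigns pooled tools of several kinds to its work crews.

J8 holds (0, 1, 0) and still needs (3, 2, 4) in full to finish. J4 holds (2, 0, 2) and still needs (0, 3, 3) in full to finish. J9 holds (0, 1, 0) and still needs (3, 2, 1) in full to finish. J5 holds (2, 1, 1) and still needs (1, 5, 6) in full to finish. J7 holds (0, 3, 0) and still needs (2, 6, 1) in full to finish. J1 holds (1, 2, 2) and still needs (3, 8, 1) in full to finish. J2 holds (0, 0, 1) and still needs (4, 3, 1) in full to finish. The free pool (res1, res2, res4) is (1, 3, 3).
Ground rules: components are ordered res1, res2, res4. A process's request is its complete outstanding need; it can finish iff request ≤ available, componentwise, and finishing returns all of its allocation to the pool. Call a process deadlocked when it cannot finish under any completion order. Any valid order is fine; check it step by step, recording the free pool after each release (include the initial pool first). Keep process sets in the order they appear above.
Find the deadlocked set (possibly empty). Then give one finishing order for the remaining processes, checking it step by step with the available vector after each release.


Deadlocked set: J5, J7, J1 and J2.
Key observation: after J4, J8, J9 the pool peaks at (3, 5, 5), and each blocked process is short somewhere: J5 on res4; J7 on res2; J1 on res2; J2 on res1.
One completion order for the rest: J4, J8, J9. Walking it through:
  pool = (1, 3, 3)
  J4 needs (0, 3, 3) <= (1, 3, 3) -> finishes; pool += (2, 0, 2) = (3, 3, 5)
  J8 needs (3, 2, 4) <= (3, 3, 5) -> finishes; pool += (0, 1, 0) = (3, 4, 5)
  J9 needs (3, 2, 1) <= (3, 4, 5) -> finishes; pool += (0, 1, 0) = (3, 5, 5)
None of the blocked processes ever fits:
  blocked: J5 wants (1, 5, 6), pool (3, 5, 5) — not enough res4
  blocked: J7 wants (2, 6, 1), pool (3, 5, 5) — not enough res2
  blocked: J1 wants (3, 8, 1), pool (3, 5, 5) — not enough res2
  blocked: J2 wants (4, 3, 1), pool (3, 5, 5) — not enough res1


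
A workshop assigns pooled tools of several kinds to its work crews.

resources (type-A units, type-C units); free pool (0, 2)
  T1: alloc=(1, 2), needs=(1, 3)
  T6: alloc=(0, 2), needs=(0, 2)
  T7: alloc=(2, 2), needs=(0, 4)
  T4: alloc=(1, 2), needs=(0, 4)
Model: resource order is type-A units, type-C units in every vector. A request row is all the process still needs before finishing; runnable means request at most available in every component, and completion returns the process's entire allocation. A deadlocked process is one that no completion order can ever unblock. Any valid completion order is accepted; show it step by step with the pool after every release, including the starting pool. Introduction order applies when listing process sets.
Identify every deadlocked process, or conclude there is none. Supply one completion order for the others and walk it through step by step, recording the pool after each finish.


Nothing here is deadlocked.
Key observation: T6 leads a chain of completions in which each release enables another process.
The rest can finish in the order T6, T7, T4, T1. Walking it through:
  pool = (0, 2)
  run T6 (needs (0, 2), free (0, 2)); after release of (0, 2) the pool is (0, 4)
  run T7 (needs (0, 4), free (0, 4)); after release of (2, 2) the pool is (2, 6)
  run T4 (needs (0, 4), free (2, 6)); after release of (1, 2) the pool is (3, 8)
  run T1 (needs (1, 3), free (3, 8)); after release of (1, 2) the pool is (4, 10)


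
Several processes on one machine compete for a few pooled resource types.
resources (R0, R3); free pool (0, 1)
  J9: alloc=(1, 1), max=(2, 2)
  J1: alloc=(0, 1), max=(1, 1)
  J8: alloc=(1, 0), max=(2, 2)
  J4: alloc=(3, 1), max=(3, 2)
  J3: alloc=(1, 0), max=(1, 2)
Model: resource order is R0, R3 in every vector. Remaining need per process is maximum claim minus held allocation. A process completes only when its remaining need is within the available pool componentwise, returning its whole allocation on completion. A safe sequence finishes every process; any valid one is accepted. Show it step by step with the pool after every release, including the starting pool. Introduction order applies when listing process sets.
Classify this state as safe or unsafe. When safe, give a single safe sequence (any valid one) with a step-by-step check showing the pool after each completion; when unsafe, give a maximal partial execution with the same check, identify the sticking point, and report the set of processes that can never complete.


SAFE, for example via the order J4, J9, J1, J3, J8.
Key observation: reading the order forward, J4 is the first process whose need (0, 1) meets the free pool (0, 1) exactly on a resource it requests.
Check, step by step:
  pool = (0, 1)
  J4 needs (0, 1) <= (0, 1) -> finishes; pool += (3, 1) = (3, 2)
  J9 needs (1, 1) <= (3, 2) -> finishes; pool += (1, 1) = (4, 3)
  J1 needs (1, 0) <= (4, 3) -> finishes; pool += (0, 1) = (4, 4)
  J3 needs (0, 2) <= (4, 4) -> finishes; pool += (1, 0) = (5, 4)
  J8 needs (1, 2) <= (5, 4) -> finishes; pool += (1, 0) = (6, 4)


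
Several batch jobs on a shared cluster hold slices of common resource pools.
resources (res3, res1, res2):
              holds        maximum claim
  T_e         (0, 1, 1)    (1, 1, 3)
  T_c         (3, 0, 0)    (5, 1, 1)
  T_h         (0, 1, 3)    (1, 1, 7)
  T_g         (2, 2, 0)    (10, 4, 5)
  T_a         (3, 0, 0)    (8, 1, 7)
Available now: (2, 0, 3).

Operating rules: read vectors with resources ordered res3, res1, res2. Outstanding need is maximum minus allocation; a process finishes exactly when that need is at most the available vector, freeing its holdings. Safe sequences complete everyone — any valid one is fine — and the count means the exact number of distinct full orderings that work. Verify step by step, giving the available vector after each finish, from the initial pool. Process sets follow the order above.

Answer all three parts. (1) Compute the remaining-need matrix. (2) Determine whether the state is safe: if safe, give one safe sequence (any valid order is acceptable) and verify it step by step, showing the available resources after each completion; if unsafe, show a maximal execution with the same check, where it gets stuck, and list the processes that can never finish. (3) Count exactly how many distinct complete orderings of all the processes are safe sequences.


(1) Outstanding need per process (order res3, res1, res2):
  T_e: (1, 0, 2)
  T_c: (2, 1, 1)
  T_h: (1, 0, 4)
  T_g: (8, 2, 5)
  T_a: (5, 1, 7)
(2) SAFE, for example via the order T_e, T_c, T_h, T_a, T_g.
Key observation: T_c marks the first exact bind of the order: its need (2, 1, 1) fits the free (2, 1, 4) with zero slack on a requested resource.
Check, step by step:
  pool = (2, 0, 3)
  run T_e (needs (1, 0, 2), free (2, 0, 3)); after release of (0, 1, 1) the pool is (2, 1, 4)
  run T_c (needs (2, 1, 1), free (2, 1, 4)); after release of (3, 0, 0) the pool is (5, 1, 4)
  run T_h (needs (1, 0, 4), free (5, 1, 4)); after release of (0, 1, 3) the pool is (5, 2, 7)
  run T_a (needs (5, 1, 7), free (5, 2, 7)); after release of (3, 0, 0) the pool is (8, 2, 7)
  run T_g (needs (8, 2, 5), free (8, 2, 7)); after release of (2, 2, 0) the pool is (10, 4, 7)
(3) The exact count: 2 of the possible complete orderings are safe sequences.
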